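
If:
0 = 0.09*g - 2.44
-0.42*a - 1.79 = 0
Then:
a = -4.26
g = 27.11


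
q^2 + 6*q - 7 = (q - 1)*(q + 7)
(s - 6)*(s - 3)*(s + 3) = s^3 - 6*s^2 - 9*s + 54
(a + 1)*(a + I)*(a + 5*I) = a^3 + a^2 + 6*I*a^2 - 5*a + 6*I*a - 5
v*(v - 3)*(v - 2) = v^3 - 5*v^2 + 6*v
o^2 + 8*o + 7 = (o + 1)*(o + 7)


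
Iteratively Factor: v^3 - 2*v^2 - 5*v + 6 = (v + 2)*(v^2 - 4*v + 3) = (v - 1)*(v + 2)*(v - 3)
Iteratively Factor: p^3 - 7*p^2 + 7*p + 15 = (p + 1)*(p^2 - 8*p + 15) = (p - 3)*(p + 1)*(p - 5)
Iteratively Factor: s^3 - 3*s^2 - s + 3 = (s + 1)*(s^2 - 4*s + 3) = (s - 3)*(s + 1)*(s - 1)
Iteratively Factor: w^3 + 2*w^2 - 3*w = (w - 1)*(w^2 + 3*w) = w*(w - 1)*(w + 3)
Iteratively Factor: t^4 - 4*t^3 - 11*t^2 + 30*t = (t)*(t^3 - 4*t^2 - 11*t + 30) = t*(t + 3)*(t^2 - 7*t + 10) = t*(t - 2)*(t + 3)*(t - 5)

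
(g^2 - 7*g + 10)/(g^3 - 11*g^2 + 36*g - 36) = (g - 5)/(g^2 - 9*g + 18)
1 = 1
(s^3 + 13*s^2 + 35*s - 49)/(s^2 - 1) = (s^2 + 14*s + 49)/(s + 1)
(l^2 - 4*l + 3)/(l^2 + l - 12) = (l - 1)/(l + 4)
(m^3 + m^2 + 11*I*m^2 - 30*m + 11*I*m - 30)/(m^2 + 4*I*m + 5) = (m^2 + m*(1 + 6*I) + 6*I)/(m - I)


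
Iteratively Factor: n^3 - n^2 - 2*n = (n + 1)*(n^2 - 2*n) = (n - 2)*(n + 1)*(n)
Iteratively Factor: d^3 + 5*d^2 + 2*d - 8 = (d - 1)*(d^2 + 6*d + 8) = (d - 1)*(d + 4)*(d + 2)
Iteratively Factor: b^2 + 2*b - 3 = (b + 3)*(b - 1)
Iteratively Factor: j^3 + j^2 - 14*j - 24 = (j - 4)*(j^2 + 5*j + 6) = (j - 4)*(j + 3)*(j + 2)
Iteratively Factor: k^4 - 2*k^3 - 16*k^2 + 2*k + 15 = (k + 1)*(k^3 - 3*k^2 - 13*k + 15) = (k - 5)*(k + 1)*(k^2 + 2*k - 3) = (k - 5)*(k + 1)*(k + 3)*(k - 1)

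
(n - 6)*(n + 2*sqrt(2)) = n^2 - 6*n + 2*sqrt(2)*n - 12*sqrt(2)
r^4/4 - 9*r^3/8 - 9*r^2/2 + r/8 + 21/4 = (r/4 + 1/2)*(r - 7)*(r - 1)*(r + 3/2)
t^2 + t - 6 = (t - 2)*(t + 3)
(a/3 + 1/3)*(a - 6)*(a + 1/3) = a^3/3 - 14*a^2/9 - 23*a/9 - 2/3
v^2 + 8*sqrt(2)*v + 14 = (v + sqrt(2))*(v + 7*sqrt(2))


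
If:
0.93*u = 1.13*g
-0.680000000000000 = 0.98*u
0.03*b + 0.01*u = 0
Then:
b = 0.23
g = -0.57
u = -0.69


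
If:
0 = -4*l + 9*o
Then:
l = 9*o/4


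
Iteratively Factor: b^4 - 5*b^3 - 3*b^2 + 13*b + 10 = (b - 5)*(b^3 - 3*b - 2) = (b - 5)*(b - 2)*(b^2 + 2*b + 1) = (b - 5)*(b - 2)*(b + 1)*(b + 1)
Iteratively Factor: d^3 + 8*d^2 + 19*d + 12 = (d + 3)*(d^2 + 5*d + 4) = (d + 1)*(d + 3)*(d + 4)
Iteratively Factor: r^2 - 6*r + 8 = (r - 4)*(r - 2)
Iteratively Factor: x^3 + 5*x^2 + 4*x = (x + 4)*(x^2 + x) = (x + 1)*(x + 4)*(x)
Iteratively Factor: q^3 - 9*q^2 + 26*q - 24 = (q - 3)*(q^2 - 6*q + 8) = (q - 3)*(q - 2)*(q - 4)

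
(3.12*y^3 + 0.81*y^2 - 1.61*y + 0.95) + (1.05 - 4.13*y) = 3.12*y^3 + 0.81*y^2 - 5.74*y + 2.0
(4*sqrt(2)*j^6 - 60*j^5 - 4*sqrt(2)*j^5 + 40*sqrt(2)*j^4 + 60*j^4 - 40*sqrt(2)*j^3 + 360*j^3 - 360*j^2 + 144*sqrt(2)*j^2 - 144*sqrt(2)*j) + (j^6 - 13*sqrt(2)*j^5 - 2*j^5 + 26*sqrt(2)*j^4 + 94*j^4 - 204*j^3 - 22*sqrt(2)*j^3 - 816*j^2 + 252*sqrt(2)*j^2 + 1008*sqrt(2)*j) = j^6 + 4*sqrt(2)*j^6 - 62*j^5 - 17*sqrt(2)*j^5 + 66*sqrt(2)*j^4 + 154*j^4 - 62*sqrt(2)*j^3 + 156*j^3 - 1176*j^2 + 396*sqrt(2)*j^2 + 864*sqrt(2)*j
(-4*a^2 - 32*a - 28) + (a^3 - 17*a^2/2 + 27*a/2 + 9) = a^3 - 25*a^2/2 - 37*a/2 - 19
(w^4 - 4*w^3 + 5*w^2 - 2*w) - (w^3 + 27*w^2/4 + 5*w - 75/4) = w^4 - 5*w^3 - 7*w^2/4 - 7*w + 75/4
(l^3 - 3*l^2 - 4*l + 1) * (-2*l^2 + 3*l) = -2*l^5 + 9*l^4 - l^3 - 14*l^2 + 3*l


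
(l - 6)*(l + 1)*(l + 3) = l^3 - 2*l^2 - 21*l - 18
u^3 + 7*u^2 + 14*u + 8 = (u + 1)*(u + 2)*(u + 4)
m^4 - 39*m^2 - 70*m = m*(m - 7)*(m + 2)*(m + 5)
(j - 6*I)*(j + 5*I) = j^2 - I*j + 30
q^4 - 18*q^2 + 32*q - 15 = (q - 3)*(q - 1)^2*(q + 5)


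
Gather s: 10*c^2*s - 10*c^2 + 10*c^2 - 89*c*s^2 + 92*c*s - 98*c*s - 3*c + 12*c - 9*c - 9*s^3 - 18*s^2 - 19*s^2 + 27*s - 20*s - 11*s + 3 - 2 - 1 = -9*s^3 + s^2*(-89*c - 37) + s*(10*c^2 - 6*c - 4)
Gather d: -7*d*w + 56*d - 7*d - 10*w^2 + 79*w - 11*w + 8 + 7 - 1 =d*(49 - 7*w) - 10*w^2 + 68*w + 14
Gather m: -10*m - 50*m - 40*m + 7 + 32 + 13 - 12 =40 - 100*m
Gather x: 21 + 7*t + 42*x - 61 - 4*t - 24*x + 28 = 3*t + 18*x - 12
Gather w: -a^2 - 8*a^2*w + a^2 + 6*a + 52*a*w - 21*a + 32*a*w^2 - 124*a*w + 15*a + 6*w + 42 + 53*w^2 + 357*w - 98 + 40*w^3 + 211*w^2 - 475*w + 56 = 40*w^3 + w^2*(32*a + 264) + w*(-8*a^2 - 72*a - 112)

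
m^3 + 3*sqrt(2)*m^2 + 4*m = m*(m + sqrt(2))*(m + 2*sqrt(2))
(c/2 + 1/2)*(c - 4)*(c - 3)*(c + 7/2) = c^4/2 - 5*c^3/4 - 8*c^2 + 59*c/4 + 21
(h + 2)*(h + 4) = h^2 + 6*h + 8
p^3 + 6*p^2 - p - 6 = (p - 1)*(p + 1)*(p + 6)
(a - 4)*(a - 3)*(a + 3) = a^3 - 4*a^2 - 9*a + 36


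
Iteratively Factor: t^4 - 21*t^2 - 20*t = (t + 4)*(t^3 - 4*t^2 - 5*t) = t*(t + 4)*(t^2 - 4*t - 5) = t*(t - 5)*(t + 4)*(t + 1)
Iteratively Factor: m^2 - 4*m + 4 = (m - 2)*(m - 2)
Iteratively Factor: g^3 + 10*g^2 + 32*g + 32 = (g + 4)*(g^2 + 6*g + 8) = (g + 2)*(g + 4)*(g + 4)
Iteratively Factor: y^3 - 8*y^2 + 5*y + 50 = (y - 5)*(y^2 - 3*y - 10) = (y - 5)*(y + 2)*(y - 5)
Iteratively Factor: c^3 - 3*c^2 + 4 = (c + 1)*(c^2 - 4*c + 4) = (c - 2)*(c + 1)*(c - 2)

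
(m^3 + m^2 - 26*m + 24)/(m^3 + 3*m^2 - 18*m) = (m^2 - 5*m + 4)/(m*(m - 3))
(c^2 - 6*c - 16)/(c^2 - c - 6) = (c - 8)/(c - 3)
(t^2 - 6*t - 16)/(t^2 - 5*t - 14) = (t - 8)/(t - 7)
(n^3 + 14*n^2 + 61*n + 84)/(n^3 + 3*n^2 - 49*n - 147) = (n + 4)/(n - 7)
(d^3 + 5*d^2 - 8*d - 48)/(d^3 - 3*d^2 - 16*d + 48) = (d + 4)/(d - 4)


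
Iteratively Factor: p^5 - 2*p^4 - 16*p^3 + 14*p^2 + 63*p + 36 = (p + 1)*(p^4 - 3*p^3 - 13*p^2 + 27*p + 36) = (p + 1)^2*(p^3 - 4*p^2 - 9*p + 36) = (p + 1)^2*(p + 3)*(p^2 - 7*p + 12) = (p - 3)*(p + 1)^2*(p + 3)*(p - 4)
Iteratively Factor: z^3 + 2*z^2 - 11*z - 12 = (z - 3)*(z^2 + 5*z + 4) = (z - 3)*(z + 1)*(z + 4)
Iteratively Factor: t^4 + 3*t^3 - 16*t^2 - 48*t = (t)*(t^3 + 3*t^2 - 16*t - 48) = t*(t + 4)*(t^2 - t - 12) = t*(t + 3)*(t + 4)*(t - 4)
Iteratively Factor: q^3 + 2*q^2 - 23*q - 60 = (q + 4)*(q^2 - 2*q - 15) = (q + 3)*(q + 4)*(q - 5)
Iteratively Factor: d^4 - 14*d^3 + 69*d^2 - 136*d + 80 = (d - 5)*(d^3 - 9*d^2 + 24*d - 16) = (d - 5)*(d - 4)*(d^2 - 5*d + 4) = (d - 5)*(d - 4)*(d - 1)*(d - 4)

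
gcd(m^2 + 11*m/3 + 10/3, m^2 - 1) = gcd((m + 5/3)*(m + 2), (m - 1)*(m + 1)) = 1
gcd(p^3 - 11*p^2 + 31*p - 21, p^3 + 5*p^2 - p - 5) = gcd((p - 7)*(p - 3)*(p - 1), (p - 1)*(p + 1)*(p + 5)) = p - 1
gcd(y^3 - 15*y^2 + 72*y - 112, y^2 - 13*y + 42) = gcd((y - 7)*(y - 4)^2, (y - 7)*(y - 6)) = y - 7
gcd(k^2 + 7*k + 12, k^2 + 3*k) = k + 3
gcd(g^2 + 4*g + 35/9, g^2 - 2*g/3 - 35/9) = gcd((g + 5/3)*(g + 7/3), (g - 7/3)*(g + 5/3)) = g + 5/3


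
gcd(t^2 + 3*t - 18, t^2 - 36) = t + 6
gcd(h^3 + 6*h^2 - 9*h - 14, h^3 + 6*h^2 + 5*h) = h + 1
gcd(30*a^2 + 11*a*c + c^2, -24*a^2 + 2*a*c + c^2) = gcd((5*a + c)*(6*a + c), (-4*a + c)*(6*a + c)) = 6*a + c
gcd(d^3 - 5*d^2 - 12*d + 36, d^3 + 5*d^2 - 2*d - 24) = d^2 + d - 6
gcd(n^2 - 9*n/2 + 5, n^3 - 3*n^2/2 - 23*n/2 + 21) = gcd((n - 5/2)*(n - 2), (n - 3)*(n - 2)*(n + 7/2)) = n - 2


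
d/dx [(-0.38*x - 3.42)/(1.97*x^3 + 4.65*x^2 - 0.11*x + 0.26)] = (1.4972*x^3 + 21.9792*x^2 + 31.806*x - 0.475)/(3.8809*x^6 + 18.321*x^5 + 21.1891*x^4 + 0.00139999999999985*x^3 + 2.4301*x^2 - 0.0572*x + 0.0676)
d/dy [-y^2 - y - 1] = -2*y - 1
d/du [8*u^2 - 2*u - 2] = 16*u - 2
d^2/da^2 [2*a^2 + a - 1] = 4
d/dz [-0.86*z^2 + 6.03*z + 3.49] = 6.03 - 1.72*z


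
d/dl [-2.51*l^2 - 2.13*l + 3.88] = -5.02*l - 2.13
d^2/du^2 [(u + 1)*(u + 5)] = 2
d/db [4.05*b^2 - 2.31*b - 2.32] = 8.1*b - 2.31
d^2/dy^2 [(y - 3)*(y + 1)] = 2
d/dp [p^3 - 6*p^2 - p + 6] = 3*p^2 - 12*p - 1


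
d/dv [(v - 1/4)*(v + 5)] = 2*v + 19/4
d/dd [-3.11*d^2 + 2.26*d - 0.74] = 2.26 - 6.22*d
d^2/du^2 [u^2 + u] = 2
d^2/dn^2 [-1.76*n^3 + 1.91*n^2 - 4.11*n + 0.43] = 3.82 - 10.56*n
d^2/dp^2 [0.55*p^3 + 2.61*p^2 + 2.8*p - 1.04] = 3.3*p + 5.22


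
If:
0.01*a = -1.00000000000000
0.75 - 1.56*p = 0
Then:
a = -100.00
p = 0.48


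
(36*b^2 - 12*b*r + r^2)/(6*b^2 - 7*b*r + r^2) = (-6*b + r)/(-b + r)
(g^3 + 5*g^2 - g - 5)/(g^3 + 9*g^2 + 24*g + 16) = (g^2 + 4*g - 5)/(g^2 + 8*g + 16)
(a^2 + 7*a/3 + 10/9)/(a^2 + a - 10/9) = (3*a + 2)/(3*a - 2)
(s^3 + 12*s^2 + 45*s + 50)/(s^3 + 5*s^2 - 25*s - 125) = (s + 2)/(s - 5)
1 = 1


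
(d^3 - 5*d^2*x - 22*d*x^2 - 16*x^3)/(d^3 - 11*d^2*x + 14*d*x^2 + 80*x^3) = (-d - x)/(-d + 5*x)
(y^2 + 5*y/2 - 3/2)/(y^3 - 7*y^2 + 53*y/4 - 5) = 2*(y + 3)/(2*y^2 - 13*y + 20)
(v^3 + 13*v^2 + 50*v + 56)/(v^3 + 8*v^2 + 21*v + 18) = (v^2 + 11*v + 28)/(v^2 + 6*v + 9)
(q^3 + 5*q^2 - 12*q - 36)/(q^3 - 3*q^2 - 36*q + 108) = (q + 2)/(q - 6)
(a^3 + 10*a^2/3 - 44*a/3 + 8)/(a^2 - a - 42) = (3*a^2 - 8*a + 4)/(3*(a - 7))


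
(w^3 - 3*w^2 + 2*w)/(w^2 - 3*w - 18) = w*(-w^2 + 3*w - 2)/(-w^2 + 3*w + 18)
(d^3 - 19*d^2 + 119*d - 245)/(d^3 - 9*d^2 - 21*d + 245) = (d - 5)/(d + 5)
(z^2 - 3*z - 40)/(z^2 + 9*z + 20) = (z - 8)/(z + 4)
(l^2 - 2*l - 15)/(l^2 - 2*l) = (l^2 - 2*l - 15)/(l*(l - 2))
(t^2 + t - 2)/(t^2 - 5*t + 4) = (t + 2)/(t - 4)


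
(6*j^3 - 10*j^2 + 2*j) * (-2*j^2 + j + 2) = -12*j^5 + 26*j^4 - 2*j^3 - 18*j^2 + 4*j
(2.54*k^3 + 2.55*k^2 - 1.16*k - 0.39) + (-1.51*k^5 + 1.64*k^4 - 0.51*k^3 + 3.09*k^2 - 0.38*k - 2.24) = -1.51*k^5 + 1.64*k^4 + 2.03*k^3 + 5.64*k^2 - 1.54*k - 2.63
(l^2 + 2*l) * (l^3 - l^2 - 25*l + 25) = l^5 + l^4 - 27*l^3 - 25*l^2 + 50*l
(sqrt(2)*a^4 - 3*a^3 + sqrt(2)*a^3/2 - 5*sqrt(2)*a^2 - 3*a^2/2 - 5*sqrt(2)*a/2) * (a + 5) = sqrt(2)*a^5 - 3*a^4 + 11*sqrt(2)*a^4/2 - 33*a^3/2 - 5*sqrt(2)*a^3/2 - 55*sqrt(2)*a^2/2 - 15*a^2/2 - 25*sqrt(2)*a/2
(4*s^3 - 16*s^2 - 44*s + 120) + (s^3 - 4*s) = 5*s^3 - 16*s^2 - 48*s + 120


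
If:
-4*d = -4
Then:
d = 1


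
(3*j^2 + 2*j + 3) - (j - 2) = 3*j^2 + j + 5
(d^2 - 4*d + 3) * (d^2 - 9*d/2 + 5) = d^4 - 17*d^3/2 + 26*d^2 - 67*d/2 + 15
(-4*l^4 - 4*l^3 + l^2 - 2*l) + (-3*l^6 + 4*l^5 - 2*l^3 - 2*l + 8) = -3*l^6 + 4*l^5 - 4*l^4 - 6*l^3 + l^2 - 4*l + 8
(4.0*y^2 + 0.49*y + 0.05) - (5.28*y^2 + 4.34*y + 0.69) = -1.28*y^2 - 3.85*y - 0.64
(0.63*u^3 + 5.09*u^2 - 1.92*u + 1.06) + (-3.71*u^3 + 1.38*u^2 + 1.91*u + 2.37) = -3.08*u^3 + 6.47*u^2 - 0.01*u + 3.43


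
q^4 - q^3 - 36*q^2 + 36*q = q*(q - 6)*(q - 1)*(q + 6)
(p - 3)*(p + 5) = p^2 + 2*p - 15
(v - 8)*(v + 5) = v^2 - 3*v - 40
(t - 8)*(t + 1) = t^2 - 7*t - 8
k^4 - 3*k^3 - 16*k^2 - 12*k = k*(k - 6)*(k + 1)*(k + 2)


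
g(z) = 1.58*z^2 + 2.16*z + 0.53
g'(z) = 3.16*z + 2.16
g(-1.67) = 1.33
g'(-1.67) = -3.12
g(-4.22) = 19.55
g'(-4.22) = -11.18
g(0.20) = 1.03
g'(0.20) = 2.79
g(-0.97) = -0.08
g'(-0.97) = -0.91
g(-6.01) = 44.62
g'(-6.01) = -16.83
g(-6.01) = 44.62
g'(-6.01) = -16.83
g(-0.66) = -0.21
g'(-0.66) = 0.07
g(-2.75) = 6.54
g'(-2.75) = -6.53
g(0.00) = 0.53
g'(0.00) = 2.16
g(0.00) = 0.53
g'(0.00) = 2.16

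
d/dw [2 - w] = -1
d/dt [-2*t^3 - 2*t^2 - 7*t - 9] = -6*t^2 - 4*t - 7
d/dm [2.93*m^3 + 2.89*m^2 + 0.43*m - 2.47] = 8.79*m^2 + 5.78*m + 0.43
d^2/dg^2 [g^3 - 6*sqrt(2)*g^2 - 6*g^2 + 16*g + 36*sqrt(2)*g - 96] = 6*g - 12*sqrt(2) - 12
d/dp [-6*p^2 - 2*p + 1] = -12*p - 2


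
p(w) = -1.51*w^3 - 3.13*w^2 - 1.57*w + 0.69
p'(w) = -4.53*w^2 - 6.26*w - 1.57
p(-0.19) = 0.89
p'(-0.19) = -0.54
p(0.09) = 0.52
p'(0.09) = -2.17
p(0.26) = 0.04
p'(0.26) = -3.50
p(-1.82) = 2.28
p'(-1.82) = -5.18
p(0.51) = -1.13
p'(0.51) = -5.94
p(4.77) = -241.90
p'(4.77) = -134.50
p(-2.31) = 6.23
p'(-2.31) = -11.28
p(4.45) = -201.34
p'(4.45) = -119.13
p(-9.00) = 862.08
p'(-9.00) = -312.16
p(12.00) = -3078.15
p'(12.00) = -729.01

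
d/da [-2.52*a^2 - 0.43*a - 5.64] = -5.04*a - 0.43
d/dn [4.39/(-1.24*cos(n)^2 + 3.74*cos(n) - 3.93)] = (16.4186 - 10.8872*cos(n))*sin(n)/(1.24*cos(n)^2 - 3.74*cos(n) + 3.93)^2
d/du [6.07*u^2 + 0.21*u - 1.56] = 12.14*u + 0.21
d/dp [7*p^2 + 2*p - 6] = 14*p + 2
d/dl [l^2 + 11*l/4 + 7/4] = 2*l + 11/4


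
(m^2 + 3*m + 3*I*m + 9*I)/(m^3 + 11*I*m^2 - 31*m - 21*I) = (m + 3)/(m^2 + 8*I*m - 7)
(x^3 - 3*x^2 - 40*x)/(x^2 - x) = (x^2 - 3*x - 40)/(x - 1)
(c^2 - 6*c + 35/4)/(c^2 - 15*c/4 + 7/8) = 2*(2*c - 5)/(4*c - 1)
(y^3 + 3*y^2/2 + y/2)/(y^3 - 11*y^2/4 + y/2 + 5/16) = 8*y*(2*y^2 + 3*y + 1)/(16*y^3 - 44*y^2 + 8*y + 5)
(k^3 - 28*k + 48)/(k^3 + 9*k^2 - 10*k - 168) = (k - 2)/(k + 7)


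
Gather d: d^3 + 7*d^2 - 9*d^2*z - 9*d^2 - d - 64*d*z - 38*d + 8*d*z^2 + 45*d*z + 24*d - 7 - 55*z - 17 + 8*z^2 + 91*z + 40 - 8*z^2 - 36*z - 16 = d^3 + d^2*(-9*z - 2) + d*(8*z^2 - 19*z - 15)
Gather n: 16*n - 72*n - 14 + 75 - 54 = 7 - 56*n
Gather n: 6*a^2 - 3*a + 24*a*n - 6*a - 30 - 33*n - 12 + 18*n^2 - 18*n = 6*a^2 - 9*a + 18*n^2 + n*(24*a - 51) - 42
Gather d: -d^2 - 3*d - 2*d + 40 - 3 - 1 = -d^2 - 5*d + 36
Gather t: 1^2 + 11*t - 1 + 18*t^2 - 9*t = 18*t^2 + 2*t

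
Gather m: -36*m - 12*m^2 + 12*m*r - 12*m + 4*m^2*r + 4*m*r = m^2*(4*r - 12) + m*(16*r - 48)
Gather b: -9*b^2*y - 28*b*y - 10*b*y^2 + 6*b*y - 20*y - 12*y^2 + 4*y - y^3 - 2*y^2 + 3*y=-9*b^2*y + b*(-10*y^2 - 22*y) - y^3 - 14*y^2 - 13*y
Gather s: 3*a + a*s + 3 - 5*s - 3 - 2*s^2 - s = 3*a - 2*s^2 + s*(a - 6)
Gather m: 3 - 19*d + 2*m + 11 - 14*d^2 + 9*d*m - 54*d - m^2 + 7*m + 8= -14*d^2 - 73*d - m^2 + m*(9*d + 9) + 22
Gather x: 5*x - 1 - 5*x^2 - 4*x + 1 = -5*x^2 + x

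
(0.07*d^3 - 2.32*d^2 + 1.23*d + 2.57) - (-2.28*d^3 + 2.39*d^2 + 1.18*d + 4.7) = 2.35*d^3 - 4.71*d^2 + 0.05*d - 2.13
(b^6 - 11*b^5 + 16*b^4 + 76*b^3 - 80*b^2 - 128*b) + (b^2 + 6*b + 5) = b^6 - 11*b^5 + 16*b^4 + 76*b^3 - 79*b^2 - 122*b + 5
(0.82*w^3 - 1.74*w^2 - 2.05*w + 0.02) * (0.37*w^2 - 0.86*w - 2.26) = 0.3034*w^5 - 1.349*w^4 - 1.1153*w^3 + 5.7028*w^2 + 4.6158*w - 0.0452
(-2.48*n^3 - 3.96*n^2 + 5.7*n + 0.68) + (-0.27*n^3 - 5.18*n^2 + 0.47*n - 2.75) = -2.75*n^3 - 9.14*n^2 + 6.17*n - 2.07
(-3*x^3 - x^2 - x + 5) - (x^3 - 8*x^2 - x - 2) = -4*x^3 + 7*x^2 + 7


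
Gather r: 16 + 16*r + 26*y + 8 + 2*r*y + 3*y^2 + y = r*(2*y + 16) + 3*y^2 + 27*y + 24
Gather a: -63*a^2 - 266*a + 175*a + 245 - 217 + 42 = -63*a^2 - 91*a + 70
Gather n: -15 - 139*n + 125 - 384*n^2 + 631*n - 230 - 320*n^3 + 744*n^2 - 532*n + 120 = -320*n^3 + 360*n^2 - 40*n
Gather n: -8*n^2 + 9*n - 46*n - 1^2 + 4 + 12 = -8*n^2 - 37*n + 15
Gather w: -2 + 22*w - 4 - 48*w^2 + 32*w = -48*w^2 + 54*w - 6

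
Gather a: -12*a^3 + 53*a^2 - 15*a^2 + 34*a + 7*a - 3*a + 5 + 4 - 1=-12*a^3 + 38*a^2 + 38*a + 8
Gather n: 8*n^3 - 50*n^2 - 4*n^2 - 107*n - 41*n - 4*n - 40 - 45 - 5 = 8*n^3 - 54*n^2 - 152*n - 90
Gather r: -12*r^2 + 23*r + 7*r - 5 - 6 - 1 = -12*r^2 + 30*r - 12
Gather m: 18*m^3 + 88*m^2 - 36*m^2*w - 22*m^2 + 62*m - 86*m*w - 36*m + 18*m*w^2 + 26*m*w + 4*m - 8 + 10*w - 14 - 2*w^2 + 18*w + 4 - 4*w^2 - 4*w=18*m^3 + m^2*(66 - 36*w) + m*(18*w^2 - 60*w + 30) - 6*w^2 + 24*w - 18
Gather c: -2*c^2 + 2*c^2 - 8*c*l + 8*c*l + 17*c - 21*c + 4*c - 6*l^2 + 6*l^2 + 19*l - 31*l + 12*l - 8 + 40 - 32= 0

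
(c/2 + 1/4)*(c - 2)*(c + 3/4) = c^3/2 - 3*c^2/8 - 17*c/16 - 3/8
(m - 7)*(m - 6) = m^2 - 13*m + 42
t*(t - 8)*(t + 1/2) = t^3 - 15*t^2/2 - 4*t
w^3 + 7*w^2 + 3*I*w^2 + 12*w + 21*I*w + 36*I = (w + 3)*(w + 4)*(w + 3*I)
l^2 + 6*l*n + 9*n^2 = (l + 3*n)^2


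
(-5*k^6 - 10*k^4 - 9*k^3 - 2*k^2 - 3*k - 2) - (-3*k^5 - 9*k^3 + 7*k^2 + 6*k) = -5*k^6 + 3*k^5 - 10*k^4 - 9*k^2 - 9*k - 2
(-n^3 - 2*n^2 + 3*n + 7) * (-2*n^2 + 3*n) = 2*n^5 + n^4 - 12*n^3 - 5*n^2 + 21*n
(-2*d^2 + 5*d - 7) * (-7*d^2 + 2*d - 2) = 14*d^4 - 39*d^3 + 63*d^2 - 24*d + 14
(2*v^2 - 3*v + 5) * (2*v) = 4*v^3 - 6*v^2 + 10*v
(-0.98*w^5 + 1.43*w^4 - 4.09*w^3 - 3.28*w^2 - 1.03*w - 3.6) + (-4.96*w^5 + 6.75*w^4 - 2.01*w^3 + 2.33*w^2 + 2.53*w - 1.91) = -5.94*w^5 + 8.18*w^4 - 6.1*w^3 - 0.95*w^2 + 1.5*w - 5.51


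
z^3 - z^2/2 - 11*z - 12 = (z - 4)*(z + 3/2)*(z + 2)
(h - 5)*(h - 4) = h^2 - 9*h + 20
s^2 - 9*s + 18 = (s - 6)*(s - 3)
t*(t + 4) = t^2 + 4*t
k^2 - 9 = (k - 3)*(k + 3)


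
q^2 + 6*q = q*(q + 6)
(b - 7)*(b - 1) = b^2 - 8*b + 7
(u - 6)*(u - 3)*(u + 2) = u^3 - 7*u^2 + 36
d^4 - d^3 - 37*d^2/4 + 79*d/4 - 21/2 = (d - 2)*(d - 3/2)*(d - 1)*(d + 7/2)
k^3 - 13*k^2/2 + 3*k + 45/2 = (k - 5)*(k - 3)*(k + 3/2)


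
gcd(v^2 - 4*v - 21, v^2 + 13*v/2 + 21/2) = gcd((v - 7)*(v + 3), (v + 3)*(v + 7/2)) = v + 3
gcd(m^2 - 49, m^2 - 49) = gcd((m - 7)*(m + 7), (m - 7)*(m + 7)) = m^2 - 49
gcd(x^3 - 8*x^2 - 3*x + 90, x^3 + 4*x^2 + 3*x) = x + 3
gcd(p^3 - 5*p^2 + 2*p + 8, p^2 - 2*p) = p - 2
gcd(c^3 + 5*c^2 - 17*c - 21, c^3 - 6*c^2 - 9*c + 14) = 1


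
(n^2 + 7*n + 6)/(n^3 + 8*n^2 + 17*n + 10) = (n + 6)/(n^2 + 7*n + 10)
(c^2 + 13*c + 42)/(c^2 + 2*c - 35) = (c + 6)/(c - 5)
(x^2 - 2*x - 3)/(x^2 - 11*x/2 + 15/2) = 2*(x + 1)/(2*x - 5)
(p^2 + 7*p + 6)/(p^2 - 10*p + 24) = (p^2 + 7*p + 6)/(p^2 - 10*p + 24)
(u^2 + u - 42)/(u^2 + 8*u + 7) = (u - 6)/(u + 1)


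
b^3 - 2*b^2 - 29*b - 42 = (b - 7)*(b + 2)*(b + 3)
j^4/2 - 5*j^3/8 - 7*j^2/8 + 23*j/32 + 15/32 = (j/2 + 1/2)*(j - 3/2)*(j - 5/4)*(j + 1/2)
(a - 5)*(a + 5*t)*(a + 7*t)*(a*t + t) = a^4*t + 12*a^3*t^2 - 4*a^3*t + 35*a^2*t^3 - 48*a^2*t^2 - 5*a^2*t - 140*a*t^3 - 60*a*t^2 - 175*t^3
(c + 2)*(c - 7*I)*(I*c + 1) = I*c^3 + 8*c^2 + 2*I*c^2 + 16*c - 7*I*c - 14*I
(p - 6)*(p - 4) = p^2 - 10*p + 24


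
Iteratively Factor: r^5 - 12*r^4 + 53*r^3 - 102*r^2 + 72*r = (r - 4)*(r^4 - 8*r^3 + 21*r^2 - 18*r) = r*(r - 4)*(r^3 - 8*r^2 + 21*r - 18) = r*(r - 4)*(r - 3)*(r^2 - 5*r + 6) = r*(r - 4)*(r - 3)*(r - 2)*(r - 3)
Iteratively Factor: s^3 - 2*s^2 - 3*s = (s + 1)*(s^2 - 3*s) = s*(s + 1)*(s - 3)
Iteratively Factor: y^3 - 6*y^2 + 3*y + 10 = (y + 1)*(y^2 - 7*y + 10) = (y - 2)*(y + 1)*(y - 5)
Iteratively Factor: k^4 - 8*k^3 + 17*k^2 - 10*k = (k - 5)*(k^3 - 3*k^2 + 2*k) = k*(k - 5)*(k^2 - 3*k + 2) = k*(k - 5)*(k - 2)*(k - 1)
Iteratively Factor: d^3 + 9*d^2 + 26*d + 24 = (d + 2)*(d^2 + 7*d + 12) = (d + 2)*(d + 3)*(d + 4)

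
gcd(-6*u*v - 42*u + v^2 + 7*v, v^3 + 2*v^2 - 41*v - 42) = v + 7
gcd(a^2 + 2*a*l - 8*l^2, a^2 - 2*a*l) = a - 2*l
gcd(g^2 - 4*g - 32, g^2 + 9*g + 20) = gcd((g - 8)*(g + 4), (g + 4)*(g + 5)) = g + 4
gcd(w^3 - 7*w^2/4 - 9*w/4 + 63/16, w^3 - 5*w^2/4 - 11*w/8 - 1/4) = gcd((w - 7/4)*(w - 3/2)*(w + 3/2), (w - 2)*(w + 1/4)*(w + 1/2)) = 1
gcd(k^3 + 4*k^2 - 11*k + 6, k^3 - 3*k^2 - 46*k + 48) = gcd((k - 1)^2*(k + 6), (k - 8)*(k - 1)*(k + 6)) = k^2 + 5*k - 6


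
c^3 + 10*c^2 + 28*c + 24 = (c + 2)^2*(c + 6)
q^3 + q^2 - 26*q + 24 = (q - 4)*(q - 1)*(q + 6)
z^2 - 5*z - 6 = (z - 6)*(z + 1)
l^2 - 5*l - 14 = (l - 7)*(l + 2)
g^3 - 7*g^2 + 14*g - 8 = (g - 4)*(g - 2)*(g - 1)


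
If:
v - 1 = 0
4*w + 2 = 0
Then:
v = 1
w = -1/2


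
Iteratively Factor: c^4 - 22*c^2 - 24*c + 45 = (c - 5)*(c^3 + 5*c^2 + 3*c - 9) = (c - 5)*(c + 3)*(c^2 + 2*c - 3) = (c - 5)*(c - 1)*(c + 3)*(c + 3)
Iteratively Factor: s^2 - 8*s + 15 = (s - 5)*(s - 3)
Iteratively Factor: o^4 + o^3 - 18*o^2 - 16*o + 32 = (o + 2)*(o^3 - o^2 - 16*o + 16) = (o - 1)*(o + 2)*(o^2 - 16) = (o - 1)*(o + 2)*(o + 4)*(o - 4)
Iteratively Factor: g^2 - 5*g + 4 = (g - 4)*(g - 1)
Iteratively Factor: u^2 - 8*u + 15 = (u - 3)*(u - 5)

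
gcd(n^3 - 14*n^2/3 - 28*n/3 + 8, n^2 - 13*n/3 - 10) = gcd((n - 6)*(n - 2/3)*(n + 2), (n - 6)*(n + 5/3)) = n - 6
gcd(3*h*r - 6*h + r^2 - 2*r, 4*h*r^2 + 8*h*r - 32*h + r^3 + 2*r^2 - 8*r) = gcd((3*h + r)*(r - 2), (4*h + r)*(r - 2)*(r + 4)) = r - 2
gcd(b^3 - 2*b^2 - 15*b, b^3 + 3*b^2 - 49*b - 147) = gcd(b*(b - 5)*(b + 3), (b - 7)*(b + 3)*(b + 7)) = b + 3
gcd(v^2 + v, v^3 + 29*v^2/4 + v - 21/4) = v + 1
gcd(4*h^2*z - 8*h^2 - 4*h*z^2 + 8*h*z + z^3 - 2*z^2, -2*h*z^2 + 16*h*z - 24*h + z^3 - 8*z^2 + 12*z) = -2*h*z + 4*h + z^2 - 2*z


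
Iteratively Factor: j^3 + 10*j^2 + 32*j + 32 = (j + 4)*(j^2 + 6*j + 8) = (j + 4)^2*(j + 2)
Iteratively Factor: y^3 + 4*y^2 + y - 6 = (y - 1)*(y^2 + 5*y + 6) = (y - 1)*(y + 2)*(y + 3)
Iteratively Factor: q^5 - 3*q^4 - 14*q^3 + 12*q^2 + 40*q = (q - 5)*(q^4 + 2*q^3 - 4*q^2 - 8*q) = (q - 5)*(q + 2)*(q^3 - 4*q) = (q - 5)*(q - 2)*(q + 2)*(q^2 + 2*q) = q*(q - 5)*(q - 2)*(q + 2)*(q + 2)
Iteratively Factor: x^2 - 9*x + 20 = (x - 5)*(x - 4)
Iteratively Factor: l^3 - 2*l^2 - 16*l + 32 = (l + 4)*(l^2 - 6*l + 8) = (l - 2)*(l + 4)*(l - 4)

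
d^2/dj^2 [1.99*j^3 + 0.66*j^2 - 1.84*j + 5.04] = 11.94*j + 1.32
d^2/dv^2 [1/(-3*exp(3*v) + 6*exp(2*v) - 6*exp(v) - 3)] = (-2*(3*exp(2*v) - 4*exp(v) + 2)^2*exp(v) + (9*exp(2*v) - 8*exp(v) + 2)*(exp(3*v) - 2*exp(2*v) + 2*exp(v) + 1))*exp(v)/(3*(exp(3*v) - 2*exp(2*v) + 2*exp(v) + 1)^3)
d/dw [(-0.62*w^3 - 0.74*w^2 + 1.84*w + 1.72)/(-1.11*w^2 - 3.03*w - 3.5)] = (0.6882*w^4 + 3.7572*w^3 + 10.7946*w^2 + 8.9984*w - 1.2284)/(1.2321*w^4 + 6.7266*w^3 + 16.9509*w^2 + 21.21*w + 12.25)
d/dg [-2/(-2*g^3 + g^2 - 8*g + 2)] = 4*(-3*g^2 + g - 4)/(2*g^3 - g^2 + 8*g - 2)^2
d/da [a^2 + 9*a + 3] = 2*a + 9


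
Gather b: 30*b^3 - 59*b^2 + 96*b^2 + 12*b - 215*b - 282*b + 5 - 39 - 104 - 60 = 30*b^3 + 37*b^2 - 485*b - 198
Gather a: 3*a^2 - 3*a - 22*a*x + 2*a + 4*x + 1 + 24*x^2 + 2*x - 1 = 3*a^2 + a*(-22*x - 1) + 24*x^2 + 6*x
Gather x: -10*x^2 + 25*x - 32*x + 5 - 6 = -10*x^2 - 7*x - 1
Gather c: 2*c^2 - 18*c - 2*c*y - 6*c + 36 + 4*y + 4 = 2*c^2 + c*(-2*y - 24) + 4*y + 40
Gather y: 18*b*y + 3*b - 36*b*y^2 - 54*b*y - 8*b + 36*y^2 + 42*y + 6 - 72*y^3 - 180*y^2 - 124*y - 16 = -5*b - 72*y^3 + y^2*(-36*b - 144) + y*(-36*b - 82) - 10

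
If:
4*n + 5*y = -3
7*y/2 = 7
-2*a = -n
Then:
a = -13/8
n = -13/4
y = 2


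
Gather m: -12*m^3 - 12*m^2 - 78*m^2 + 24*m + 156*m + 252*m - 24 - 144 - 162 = -12*m^3 - 90*m^2 + 432*m - 330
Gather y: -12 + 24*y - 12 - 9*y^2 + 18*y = -9*y^2 + 42*y - 24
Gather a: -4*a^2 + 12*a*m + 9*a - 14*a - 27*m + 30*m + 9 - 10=-4*a^2 + a*(12*m - 5) + 3*m - 1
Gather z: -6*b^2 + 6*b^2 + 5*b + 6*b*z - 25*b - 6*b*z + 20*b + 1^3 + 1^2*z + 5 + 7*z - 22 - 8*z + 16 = 0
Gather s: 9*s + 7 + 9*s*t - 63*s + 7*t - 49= s*(9*t - 54) + 7*t - 42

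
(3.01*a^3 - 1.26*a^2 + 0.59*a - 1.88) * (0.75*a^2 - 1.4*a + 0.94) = 2.2575*a^5 - 5.159*a^4 + 5.0359*a^3 - 3.4204*a^2 + 3.1866*a - 1.7672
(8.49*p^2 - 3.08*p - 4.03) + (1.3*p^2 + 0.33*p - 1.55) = 9.79*p^2 - 2.75*p - 5.58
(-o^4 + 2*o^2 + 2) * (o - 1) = -o^5 + o^4 + 2*o^3 - 2*o^2 + 2*o - 2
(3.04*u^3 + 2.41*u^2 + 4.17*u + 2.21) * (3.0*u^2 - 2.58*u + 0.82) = 9.12*u^5 - 0.6132*u^4 + 8.785*u^3 - 2.1524*u^2 - 2.2824*u + 1.8122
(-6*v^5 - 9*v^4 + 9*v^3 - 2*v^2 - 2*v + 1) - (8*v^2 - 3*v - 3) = -6*v^5 - 9*v^4 + 9*v^3 - 10*v^2 + v + 4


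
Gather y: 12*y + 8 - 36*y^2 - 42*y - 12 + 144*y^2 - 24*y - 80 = 108*y^2 - 54*y - 84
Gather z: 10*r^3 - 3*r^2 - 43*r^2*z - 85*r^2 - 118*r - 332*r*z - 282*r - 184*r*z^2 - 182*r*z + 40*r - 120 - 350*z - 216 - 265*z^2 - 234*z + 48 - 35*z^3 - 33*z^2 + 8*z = 10*r^3 - 88*r^2 - 360*r - 35*z^3 + z^2*(-184*r - 298) + z*(-43*r^2 - 514*r - 576) - 288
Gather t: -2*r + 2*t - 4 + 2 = -2*r + 2*t - 2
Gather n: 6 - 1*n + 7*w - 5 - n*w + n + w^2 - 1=-n*w + w^2 + 7*w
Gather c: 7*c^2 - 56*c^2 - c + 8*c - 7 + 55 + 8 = -49*c^2 + 7*c + 56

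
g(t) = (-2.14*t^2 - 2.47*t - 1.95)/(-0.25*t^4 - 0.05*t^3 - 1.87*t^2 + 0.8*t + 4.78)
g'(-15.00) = 0.00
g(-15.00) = 0.03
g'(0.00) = -0.45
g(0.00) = -0.41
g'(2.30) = -2.19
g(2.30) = 1.74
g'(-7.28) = 0.03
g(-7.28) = 0.12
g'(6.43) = -0.06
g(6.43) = 0.21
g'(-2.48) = 0.26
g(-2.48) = 0.52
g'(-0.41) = 0.01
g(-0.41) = -0.31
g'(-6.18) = 0.04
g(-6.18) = 0.16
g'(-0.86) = 1.41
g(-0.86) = -0.54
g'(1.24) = -13.67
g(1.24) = -3.76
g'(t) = (-4.28*t - 2.47)/(-0.25*t^4 - 0.05*t^3 - 1.87*t^2 + 0.8*t + 4.78) + (-2.14*t^2 - 2.47*t - 1.95)*(1.0*t^3 + 0.15*t^2 + 3.74*t - 0.8)/(-0.25*t^4 - 0.05*t^3 - 1.87*t^2 + 0.8*t + 4.78)^2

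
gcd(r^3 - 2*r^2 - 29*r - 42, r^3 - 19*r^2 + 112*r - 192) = 1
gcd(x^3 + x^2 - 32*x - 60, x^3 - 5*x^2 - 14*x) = x + 2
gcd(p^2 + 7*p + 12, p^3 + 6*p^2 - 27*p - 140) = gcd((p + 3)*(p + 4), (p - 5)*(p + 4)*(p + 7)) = p + 4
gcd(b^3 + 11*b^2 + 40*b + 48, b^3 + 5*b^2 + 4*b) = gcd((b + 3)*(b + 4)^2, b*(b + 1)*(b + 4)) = b + 4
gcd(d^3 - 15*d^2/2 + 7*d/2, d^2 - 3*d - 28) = d - 7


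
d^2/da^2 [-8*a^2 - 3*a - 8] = -16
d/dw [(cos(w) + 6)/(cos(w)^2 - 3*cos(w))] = (sin(w) - 18*sin(w)/cos(w)^2 + 12*tan(w))/(cos(w) - 3)^2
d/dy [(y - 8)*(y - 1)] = 2*y - 9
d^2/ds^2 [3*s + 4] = 0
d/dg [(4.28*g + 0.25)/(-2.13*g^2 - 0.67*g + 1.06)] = (9.1164*g^2 + 1.065*g + 4.7043)/(4.5369*g^4 + 2.8542*g^3 - 4.0667*g^2 - 1.4204*g + 1.1236)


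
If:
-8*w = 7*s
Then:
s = -8*w/7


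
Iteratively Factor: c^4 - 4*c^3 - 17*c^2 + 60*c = (c + 4)*(c^3 - 8*c^2 + 15*c) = (c - 3)*(c + 4)*(c^2 - 5*c) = (c - 5)*(c - 3)*(c + 4)*(c)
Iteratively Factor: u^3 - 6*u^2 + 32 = (u - 4)*(u^2 - 2*u - 8) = (u - 4)^2*(u + 2)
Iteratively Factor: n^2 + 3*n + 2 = (n + 1)*(n + 2)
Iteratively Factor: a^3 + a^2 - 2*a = (a)*(a^2 + a - 2) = a*(a - 1)*(a + 2)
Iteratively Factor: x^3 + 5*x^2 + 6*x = (x)*(x^2 + 5*x + 6) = x*(x + 2)*(x + 3)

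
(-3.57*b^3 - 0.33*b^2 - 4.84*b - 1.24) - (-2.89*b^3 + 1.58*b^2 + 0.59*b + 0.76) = -0.68*b^3 - 1.91*b^2 - 5.43*b - 2.0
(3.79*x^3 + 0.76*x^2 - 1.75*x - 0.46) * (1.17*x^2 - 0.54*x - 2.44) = 4.4343*x^5 - 1.1574*x^4 - 11.7055*x^3 - 1.4476*x^2 + 4.5184*x + 1.1224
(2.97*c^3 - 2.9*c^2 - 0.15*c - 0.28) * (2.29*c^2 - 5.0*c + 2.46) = 6.8013*c^5 - 21.491*c^4 + 21.4627*c^3 - 7.0252*c^2 + 1.031*c - 0.6888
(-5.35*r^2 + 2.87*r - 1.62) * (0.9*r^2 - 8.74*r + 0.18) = -4.815*r^4 + 49.342*r^3 - 27.5048*r^2 + 14.6754*r - 0.2916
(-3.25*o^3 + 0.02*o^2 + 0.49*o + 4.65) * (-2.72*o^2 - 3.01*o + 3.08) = 8.84*o^5 + 9.7281*o^4 - 11.403*o^3 - 14.0613*o^2 - 12.4873*o + 14.322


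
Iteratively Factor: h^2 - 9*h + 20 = (h - 4)*(h - 5)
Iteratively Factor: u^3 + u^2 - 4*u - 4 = (u + 1)*(u^2 - 4) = (u - 2)*(u + 1)*(u + 2)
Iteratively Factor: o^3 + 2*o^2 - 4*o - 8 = (o + 2)*(o^2 - 4) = (o + 2)^2*(o - 2)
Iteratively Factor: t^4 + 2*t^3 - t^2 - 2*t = (t)*(t^3 + 2*t^2 - t - 2) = t*(t + 1)*(t^2 + t - 2) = t*(t - 1)*(t + 1)*(t + 2)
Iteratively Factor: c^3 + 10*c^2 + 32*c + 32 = (c + 4)*(c^2 + 6*c + 8) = (c + 2)*(c + 4)*(c + 4)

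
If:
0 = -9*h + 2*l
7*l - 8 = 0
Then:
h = 16/63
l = 8/7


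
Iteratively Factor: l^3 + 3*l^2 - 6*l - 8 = (l - 2)*(l^2 + 5*l + 4) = (l - 2)*(l + 4)*(l + 1)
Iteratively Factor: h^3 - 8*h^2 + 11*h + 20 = (h - 5)*(h^2 - 3*h - 4) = (h - 5)*(h + 1)*(h - 4)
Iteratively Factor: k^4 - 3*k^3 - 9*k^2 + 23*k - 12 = (k - 1)*(k^3 - 2*k^2 - 11*k + 12) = (k - 1)*(k + 3)*(k^2 - 5*k + 4) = (k - 1)^2*(k + 3)*(k - 4)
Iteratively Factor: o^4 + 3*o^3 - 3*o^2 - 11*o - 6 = (o + 3)*(o^3 - 3*o - 2) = (o + 1)*(o + 3)*(o^2 - o - 2) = (o + 1)^2*(o + 3)*(o - 2)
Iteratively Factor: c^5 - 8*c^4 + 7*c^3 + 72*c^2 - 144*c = (c)*(c^4 - 8*c^3 + 7*c^2 + 72*c - 144) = c*(c - 4)*(c^3 - 4*c^2 - 9*c + 36) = c*(c - 4)^2*(c^2 - 9) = c*(c - 4)^2*(c - 3)*(c + 3)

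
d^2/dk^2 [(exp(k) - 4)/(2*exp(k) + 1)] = (9 - 18*exp(k))*exp(k)/(8*exp(3*k) + 12*exp(2*k) + 6*exp(k) + 1)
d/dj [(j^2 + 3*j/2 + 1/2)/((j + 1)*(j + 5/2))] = 8/(4*j^2 + 20*j + 25)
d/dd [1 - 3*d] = -3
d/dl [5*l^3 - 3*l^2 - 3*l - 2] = 15*l^2 - 6*l - 3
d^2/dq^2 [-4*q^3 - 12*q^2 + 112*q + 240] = -24*q - 24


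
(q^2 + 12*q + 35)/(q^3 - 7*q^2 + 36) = (q^2 + 12*q + 35)/(q^3 - 7*q^2 + 36)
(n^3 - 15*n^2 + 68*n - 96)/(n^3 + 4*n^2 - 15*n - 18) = (n^2 - 12*n + 32)/(n^2 + 7*n + 6)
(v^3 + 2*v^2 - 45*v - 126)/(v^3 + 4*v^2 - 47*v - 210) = (v + 3)/(v + 5)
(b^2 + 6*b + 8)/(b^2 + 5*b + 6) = (b + 4)/(b + 3)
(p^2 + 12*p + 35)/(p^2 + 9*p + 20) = (p + 7)/(p + 4)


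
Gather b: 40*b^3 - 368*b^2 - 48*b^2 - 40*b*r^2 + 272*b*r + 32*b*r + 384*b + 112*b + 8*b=40*b^3 - 416*b^2 + b*(-40*r^2 + 304*r + 504)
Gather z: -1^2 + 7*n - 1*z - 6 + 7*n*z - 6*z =7*n + z*(7*n - 7) - 7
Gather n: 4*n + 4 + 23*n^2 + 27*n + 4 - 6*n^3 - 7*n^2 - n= -6*n^3 + 16*n^2 + 30*n + 8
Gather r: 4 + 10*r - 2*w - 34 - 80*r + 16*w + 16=-70*r + 14*w - 14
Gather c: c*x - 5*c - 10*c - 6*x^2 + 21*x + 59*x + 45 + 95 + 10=c*(x - 15) - 6*x^2 + 80*x + 150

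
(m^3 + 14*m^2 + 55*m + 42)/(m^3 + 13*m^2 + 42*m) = (m + 1)/m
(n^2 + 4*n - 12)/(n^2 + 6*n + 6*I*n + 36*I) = (n - 2)/(n + 6*I)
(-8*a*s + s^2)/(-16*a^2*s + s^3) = (8*a - s)/(16*a^2 - s^2)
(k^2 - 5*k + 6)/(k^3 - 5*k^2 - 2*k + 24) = (k - 2)/(k^2 - 2*k - 8)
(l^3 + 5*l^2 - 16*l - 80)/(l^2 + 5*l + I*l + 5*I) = (l^2 - 16)/(l + I)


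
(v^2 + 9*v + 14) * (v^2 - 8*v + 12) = v^4 + v^3 - 46*v^2 - 4*v + 168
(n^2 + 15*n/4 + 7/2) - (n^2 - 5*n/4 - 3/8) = 5*n + 31/8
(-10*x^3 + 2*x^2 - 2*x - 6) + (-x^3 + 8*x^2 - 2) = -11*x^3 + 10*x^2 - 2*x - 8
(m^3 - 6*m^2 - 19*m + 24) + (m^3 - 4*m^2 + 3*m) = 2*m^3 - 10*m^2 - 16*m + 24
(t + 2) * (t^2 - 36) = t^3 + 2*t^2 - 36*t - 72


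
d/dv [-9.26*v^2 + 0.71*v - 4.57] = 0.71 - 18.52*v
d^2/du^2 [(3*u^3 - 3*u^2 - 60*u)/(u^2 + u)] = -108/(u^3 + 3*u^2 + 3*u + 1)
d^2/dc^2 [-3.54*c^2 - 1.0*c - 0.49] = -7.08000000000000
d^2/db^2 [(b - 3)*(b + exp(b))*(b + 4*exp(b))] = 5*b^2*exp(b) + 16*b*exp(2*b) + 5*b*exp(b) + 6*b - 32*exp(2*b) - 20*exp(b) - 6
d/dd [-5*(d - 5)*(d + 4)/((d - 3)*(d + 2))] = 70*(1 - 2*d)/(d^4 - 2*d^3 - 11*d^2 + 12*d + 36)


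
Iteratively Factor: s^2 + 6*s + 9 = (s + 3)*(s + 3)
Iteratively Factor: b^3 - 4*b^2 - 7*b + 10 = (b - 5)*(b^2 + b - 2) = (b - 5)*(b - 1)*(b + 2)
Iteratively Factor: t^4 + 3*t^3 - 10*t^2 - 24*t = (t)*(t^3 + 3*t^2 - 10*t - 24) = t*(t - 3)*(t^2 + 6*t + 8) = t*(t - 3)*(t + 2)*(t + 4)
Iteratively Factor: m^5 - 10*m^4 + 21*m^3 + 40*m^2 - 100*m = (m + 2)*(m^4 - 12*m^3 + 45*m^2 - 50*m) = m*(m + 2)*(m^3 - 12*m^2 + 45*m - 50) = m*(m - 2)*(m + 2)*(m^2 - 10*m + 25) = m*(m - 5)*(m - 2)*(m + 2)*(m - 5)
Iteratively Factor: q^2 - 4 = (q + 2)*(q - 2)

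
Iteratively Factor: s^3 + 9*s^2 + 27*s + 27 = (s + 3)*(s^2 + 6*s + 9) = (s + 3)^2*(s + 3)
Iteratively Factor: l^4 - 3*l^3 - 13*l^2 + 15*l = (l - 5)*(l^3 + 2*l^2 - 3*l) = (l - 5)*(l + 3)*(l^2 - l) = l*(l - 5)*(l + 3)*(l - 1)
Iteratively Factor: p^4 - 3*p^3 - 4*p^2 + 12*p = (p)*(p^3 - 3*p^2 - 4*p + 12) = p*(p - 2)*(p^2 - p - 6) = p*(p - 3)*(p - 2)*(p + 2)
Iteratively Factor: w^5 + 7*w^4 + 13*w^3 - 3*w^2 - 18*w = (w + 2)*(w^4 + 5*w^3 + 3*w^2 - 9*w) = (w - 1)*(w + 2)*(w^3 + 6*w^2 + 9*w) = (w - 1)*(w + 2)*(w + 3)*(w^2 + 3*w) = w*(w - 1)*(w + 2)*(w + 3)*(w + 3)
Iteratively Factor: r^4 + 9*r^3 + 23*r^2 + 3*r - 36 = (r + 3)*(r^3 + 6*r^2 + 5*r - 12) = (r - 1)*(r + 3)*(r^2 + 7*r + 12) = (r - 1)*(r + 3)*(r + 4)*(r + 3)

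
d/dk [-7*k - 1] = -7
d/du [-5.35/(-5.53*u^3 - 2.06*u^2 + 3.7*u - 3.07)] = (-88.7565*u^2 - 22.042*u + 19.795)/(5.53*u^3 + 2.06*u^2 - 3.7*u + 3.07)^2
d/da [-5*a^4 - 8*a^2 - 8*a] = -20*a^3 - 16*a - 8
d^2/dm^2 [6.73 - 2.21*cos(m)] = 2.21*cos(m)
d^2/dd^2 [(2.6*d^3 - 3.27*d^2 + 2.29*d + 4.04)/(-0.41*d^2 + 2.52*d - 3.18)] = (-20.25509*d^3 + 95.3568600000001*d^2 - 114.79446*d - 11.34372)/(0.068921*d^6 - 1.270836*d^5 + 9.414666*d^4 - 35.716464*d^3 + 73.021068*d^2 - 76.449744*d + 32.157432)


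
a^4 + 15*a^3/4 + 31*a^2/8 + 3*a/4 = a*(a + 1/4)*(a + 3/2)*(a + 2)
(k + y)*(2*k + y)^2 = 4*k^3 + 8*k^2*y + 5*k*y^2 + y^3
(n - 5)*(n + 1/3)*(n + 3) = n^3 - 5*n^2/3 - 47*n/3 - 5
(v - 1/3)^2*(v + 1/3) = v^3 - v^2/3 - v/9 + 1/27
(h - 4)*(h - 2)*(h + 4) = h^3 - 2*h^2 - 16*h + 32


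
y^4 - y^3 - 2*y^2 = y^2*(y - 2)*(y + 1)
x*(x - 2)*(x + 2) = x^3 - 4*x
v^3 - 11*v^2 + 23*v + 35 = (v - 7)*(v - 5)*(v + 1)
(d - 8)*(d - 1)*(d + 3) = d^3 - 6*d^2 - 19*d + 24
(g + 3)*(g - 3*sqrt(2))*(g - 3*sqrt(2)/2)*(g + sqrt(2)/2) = g^4 - 4*sqrt(2)*g^3 + 3*g^3 - 12*sqrt(2)*g^2 + 9*g^2/2 + 9*sqrt(2)*g/2 + 27*g/2 + 27*sqrt(2)/2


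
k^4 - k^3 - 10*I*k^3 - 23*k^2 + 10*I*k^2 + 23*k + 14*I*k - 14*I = (k - 1)*(k - 7*I)*(k - 2*I)*(k - I)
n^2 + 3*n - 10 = (n - 2)*(n + 5)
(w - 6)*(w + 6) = w^2 - 36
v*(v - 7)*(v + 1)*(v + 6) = v^4 - 43*v^2 - 42*v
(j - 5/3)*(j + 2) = j^2 + j/3 - 10/3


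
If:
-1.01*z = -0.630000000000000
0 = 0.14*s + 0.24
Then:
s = -1.71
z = 0.62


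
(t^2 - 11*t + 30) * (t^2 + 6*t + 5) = t^4 - 5*t^3 - 31*t^2 + 125*t + 150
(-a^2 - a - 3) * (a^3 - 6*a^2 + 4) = -a^5 + 5*a^4 + 3*a^3 + 14*a^2 - 4*a - 12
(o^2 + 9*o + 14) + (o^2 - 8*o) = 2*o^2 + o + 14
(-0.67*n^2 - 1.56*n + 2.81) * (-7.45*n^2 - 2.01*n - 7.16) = 4.9915*n^4 + 12.9687*n^3 - 13.0017*n^2 + 5.5215*n - 20.1196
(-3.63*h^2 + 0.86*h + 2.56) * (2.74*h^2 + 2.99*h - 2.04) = -9.9462*h^4 - 8.4973*h^3 + 16.991*h^2 + 5.9*h - 5.2224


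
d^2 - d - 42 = (d - 7)*(d + 6)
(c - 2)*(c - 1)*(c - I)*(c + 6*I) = c^4 - 3*c^3 + 5*I*c^3 + 8*c^2 - 15*I*c^2 - 18*c + 10*I*c + 12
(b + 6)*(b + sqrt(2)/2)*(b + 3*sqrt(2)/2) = b^3 + 2*sqrt(2)*b^2 + 6*b^2 + 3*b/2 + 12*sqrt(2)*b + 9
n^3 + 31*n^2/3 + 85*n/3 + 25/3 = (n + 1/3)*(n + 5)^2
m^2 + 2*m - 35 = (m - 5)*(m + 7)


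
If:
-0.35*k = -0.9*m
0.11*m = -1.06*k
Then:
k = 0.00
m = 0.00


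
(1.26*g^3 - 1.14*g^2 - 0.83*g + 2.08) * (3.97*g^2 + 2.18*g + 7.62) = 5.0022*g^5 - 1.779*g^4 + 3.8209*g^3 - 2.2386*g^2 - 1.7902*g + 15.8496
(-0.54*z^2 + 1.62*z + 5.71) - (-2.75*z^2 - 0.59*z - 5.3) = 2.21*z^2 + 2.21*z + 11.01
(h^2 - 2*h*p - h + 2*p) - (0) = h^2 - 2*h*p - h + 2*p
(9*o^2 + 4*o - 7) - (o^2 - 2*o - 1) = 8*o^2 + 6*o - 6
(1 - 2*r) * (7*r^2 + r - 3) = -14*r^3 + 5*r^2 + 7*r - 3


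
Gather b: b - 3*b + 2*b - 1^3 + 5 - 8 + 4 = 0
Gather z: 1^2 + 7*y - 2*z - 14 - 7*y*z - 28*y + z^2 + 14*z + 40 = -21*y + z^2 + z*(12 - 7*y) + 27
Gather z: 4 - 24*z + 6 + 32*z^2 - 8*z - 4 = 32*z^2 - 32*z + 6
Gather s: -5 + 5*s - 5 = 5*s - 10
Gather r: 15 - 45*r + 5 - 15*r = 20 - 60*r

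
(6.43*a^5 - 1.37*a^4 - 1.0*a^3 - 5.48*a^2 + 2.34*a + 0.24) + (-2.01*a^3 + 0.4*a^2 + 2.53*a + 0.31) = 6.43*a^5 - 1.37*a^4 - 3.01*a^3 - 5.08*a^2 + 4.87*a + 0.55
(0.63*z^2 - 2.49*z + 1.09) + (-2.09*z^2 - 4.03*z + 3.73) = -1.46*z^2 - 6.52*z + 4.82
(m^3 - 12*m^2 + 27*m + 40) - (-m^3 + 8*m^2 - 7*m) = 2*m^3 - 20*m^2 + 34*m + 40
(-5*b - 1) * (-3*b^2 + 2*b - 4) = 15*b^3 - 7*b^2 + 18*b + 4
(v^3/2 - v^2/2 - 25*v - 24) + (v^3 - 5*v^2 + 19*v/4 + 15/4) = 3*v^3/2 - 11*v^2/2 - 81*v/4 - 81/4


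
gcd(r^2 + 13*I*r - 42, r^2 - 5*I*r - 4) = 1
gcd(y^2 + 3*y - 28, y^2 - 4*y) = y - 4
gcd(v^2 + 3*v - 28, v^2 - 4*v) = v - 4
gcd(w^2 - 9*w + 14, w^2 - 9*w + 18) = 1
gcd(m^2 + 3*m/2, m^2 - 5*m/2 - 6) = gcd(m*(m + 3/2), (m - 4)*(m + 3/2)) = m + 3/2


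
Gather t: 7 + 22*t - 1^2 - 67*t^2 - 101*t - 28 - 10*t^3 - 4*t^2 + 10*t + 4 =-10*t^3 - 71*t^2 - 69*t - 18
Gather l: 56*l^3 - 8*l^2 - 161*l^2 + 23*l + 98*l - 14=56*l^3 - 169*l^2 + 121*l - 14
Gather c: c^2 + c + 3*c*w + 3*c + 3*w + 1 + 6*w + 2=c^2 + c*(3*w + 4) + 9*w + 3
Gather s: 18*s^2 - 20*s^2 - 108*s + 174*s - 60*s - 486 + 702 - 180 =-2*s^2 + 6*s + 36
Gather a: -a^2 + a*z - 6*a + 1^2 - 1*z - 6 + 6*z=-a^2 + a*(z - 6) + 5*z - 5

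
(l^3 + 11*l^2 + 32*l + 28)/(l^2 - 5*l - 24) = (l^3 + 11*l^2 + 32*l + 28)/(l^2 - 5*l - 24)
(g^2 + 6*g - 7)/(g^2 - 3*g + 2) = (g + 7)/(g - 2)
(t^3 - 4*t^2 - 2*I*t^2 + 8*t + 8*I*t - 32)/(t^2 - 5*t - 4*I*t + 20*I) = (t^2 + 2*t*(-2 + I) - 8*I)/(t - 5)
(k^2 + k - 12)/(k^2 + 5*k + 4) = (k - 3)/(k + 1)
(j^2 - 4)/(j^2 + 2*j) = (j - 2)/j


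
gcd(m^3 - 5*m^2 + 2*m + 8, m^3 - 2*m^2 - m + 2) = m^2 - m - 2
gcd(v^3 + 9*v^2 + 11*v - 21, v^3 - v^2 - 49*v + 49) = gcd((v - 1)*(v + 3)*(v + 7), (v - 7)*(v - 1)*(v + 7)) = v^2 + 6*v - 7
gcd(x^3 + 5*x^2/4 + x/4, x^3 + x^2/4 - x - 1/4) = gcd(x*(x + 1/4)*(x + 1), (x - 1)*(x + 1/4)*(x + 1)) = x^2 + 5*x/4 + 1/4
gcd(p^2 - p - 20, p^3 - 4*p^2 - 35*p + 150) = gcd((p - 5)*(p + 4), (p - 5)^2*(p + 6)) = p - 5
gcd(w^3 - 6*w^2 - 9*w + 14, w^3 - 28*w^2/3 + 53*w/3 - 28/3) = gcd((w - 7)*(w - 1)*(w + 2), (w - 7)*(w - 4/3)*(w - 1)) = w^2 - 8*w + 7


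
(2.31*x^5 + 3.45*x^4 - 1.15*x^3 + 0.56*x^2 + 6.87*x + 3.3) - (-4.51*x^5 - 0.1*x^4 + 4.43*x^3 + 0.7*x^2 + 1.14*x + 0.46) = 6.82*x^5 + 3.55*x^4 - 5.58*x^3 - 0.14*x^2 + 5.73*x + 2.84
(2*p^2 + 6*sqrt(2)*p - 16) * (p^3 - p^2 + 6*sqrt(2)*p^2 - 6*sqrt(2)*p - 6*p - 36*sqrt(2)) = 2*p^5 - 2*p^4 + 18*sqrt(2)*p^4 - 18*sqrt(2)*p^3 + 44*p^3 - 204*sqrt(2)*p^2 - 56*p^2 - 336*p + 96*sqrt(2)*p + 576*sqrt(2)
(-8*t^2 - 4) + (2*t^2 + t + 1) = -6*t^2 + t - 3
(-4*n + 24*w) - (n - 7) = -5*n + 24*w + 7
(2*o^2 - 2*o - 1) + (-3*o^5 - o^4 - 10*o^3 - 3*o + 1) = -3*o^5 - o^4 - 10*o^3 + 2*o^2 - 5*o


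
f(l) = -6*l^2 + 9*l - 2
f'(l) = 9 - 12*l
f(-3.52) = -108.02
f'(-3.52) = 51.24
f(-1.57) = -30.92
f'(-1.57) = 27.84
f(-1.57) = -30.92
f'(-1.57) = 27.84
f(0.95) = 1.14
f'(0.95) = -2.40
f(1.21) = 0.11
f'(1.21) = -5.52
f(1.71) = -4.15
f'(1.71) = -11.52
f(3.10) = -31.76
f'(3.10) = -28.20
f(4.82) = -98.01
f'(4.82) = -48.84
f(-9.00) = -569.00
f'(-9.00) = 117.00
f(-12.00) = -974.00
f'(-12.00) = 153.00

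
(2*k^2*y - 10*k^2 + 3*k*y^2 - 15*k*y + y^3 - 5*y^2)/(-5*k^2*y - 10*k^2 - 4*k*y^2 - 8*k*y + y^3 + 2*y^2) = (2*k*y - 10*k + y^2 - 5*y)/(-5*k*y - 10*k + y^2 + 2*y)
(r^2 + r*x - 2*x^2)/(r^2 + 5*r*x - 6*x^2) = (r + 2*x)/(r + 6*x)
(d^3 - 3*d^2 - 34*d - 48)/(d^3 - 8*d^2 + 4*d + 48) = (d^2 - 5*d - 24)/(d^2 - 10*d + 24)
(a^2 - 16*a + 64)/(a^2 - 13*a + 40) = (a - 8)/(a - 5)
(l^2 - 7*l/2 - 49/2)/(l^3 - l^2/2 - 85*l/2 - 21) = (2*l + 7)/(2*l^2 + 13*l + 6)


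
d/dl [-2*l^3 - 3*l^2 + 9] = 6*l*(-l - 1)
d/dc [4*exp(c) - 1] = 4*exp(c)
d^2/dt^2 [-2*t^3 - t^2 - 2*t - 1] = -12*t - 2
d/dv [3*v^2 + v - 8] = 6*v + 1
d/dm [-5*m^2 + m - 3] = 1 - 10*m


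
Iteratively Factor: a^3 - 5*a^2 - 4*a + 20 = (a - 2)*(a^2 - 3*a - 10) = (a - 2)*(a + 2)*(a - 5)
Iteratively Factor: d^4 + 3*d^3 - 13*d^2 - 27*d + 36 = (d - 3)*(d^3 + 6*d^2 + 5*d - 12) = (d - 3)*(d + 4)*(d^2 + 2*d - 3) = (d - 3)*(d - 1)*(d + 4)*(d + 3)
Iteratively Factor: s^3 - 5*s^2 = (s - 5)*(s^2) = s*(s - 5)*(s)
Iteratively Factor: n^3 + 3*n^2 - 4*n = (n)*(n^2 + 3*n - 4) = n*(n + 4)*(n - 1)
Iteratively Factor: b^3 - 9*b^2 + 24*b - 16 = (b - 1)*(b^2 - 8*b + 16) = (b - 4)*(b - 1)*(b - 4)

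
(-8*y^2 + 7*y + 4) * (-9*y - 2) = 72*y^3 - 47*y^2 - 50*y - 8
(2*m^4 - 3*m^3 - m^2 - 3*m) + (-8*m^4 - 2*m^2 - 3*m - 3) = -6*m^4 - 3*m^3 - 3*m^2 - 6*m - 3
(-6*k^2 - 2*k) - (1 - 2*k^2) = -4*k^2 - 2*k - 1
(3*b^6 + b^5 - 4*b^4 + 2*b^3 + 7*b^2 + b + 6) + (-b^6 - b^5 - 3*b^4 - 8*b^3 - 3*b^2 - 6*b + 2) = 2*b^6 - 7*b^4 - 6*b^3 + 4*b^2 - 5*b + 8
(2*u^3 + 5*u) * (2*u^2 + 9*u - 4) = 4*u^5 + 18*u^4 + 2*u^3 + 45*u^2 - 20*u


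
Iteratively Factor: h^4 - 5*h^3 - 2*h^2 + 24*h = (h - 4)*(h^3 - h^2 - 6*h) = (h - 4)*(h - 3)*(h^2 + 2*h) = (h - 4)*(h - 3)*(h + 2)*(h)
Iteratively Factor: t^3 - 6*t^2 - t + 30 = (t - 5)*(t^2 - t - 6) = (t - 5)*(t + 2)*(t - 3)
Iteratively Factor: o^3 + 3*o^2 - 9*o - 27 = (o + 3)*(o^2 - 9) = (o + 3)^2*(o - 3)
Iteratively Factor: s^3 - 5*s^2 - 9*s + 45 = (s - 3)*(s^2 - 2*s - 15) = (s - 5)*(s - 3)*(s + 3)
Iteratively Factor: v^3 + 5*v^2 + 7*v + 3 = (v + 1)*(v^2 + 4*v + 3) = (v + 1)*(v + 3)*(v + 1)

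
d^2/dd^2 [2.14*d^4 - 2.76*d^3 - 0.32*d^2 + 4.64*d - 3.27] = 25.68*d^2 - 16.56*d - 0.64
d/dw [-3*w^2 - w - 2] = -6*w - 1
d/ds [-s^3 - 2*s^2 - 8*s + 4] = -3*s^2 - 4*s - 8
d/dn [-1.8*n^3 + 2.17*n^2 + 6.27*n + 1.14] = -5.4*n^2 + 4.34*n + 6.27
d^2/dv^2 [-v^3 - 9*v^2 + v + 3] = -6*v - 18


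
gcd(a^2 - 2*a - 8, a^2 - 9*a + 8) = 1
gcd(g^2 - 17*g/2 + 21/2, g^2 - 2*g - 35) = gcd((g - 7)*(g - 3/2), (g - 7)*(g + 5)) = g - 7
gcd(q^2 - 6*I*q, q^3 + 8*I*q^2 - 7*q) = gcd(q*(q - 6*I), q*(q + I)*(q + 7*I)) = q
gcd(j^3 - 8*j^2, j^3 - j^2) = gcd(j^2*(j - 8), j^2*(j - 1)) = j^2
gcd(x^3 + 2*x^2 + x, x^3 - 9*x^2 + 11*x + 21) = x + 1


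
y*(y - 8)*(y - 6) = y^3 - 14*y^2 + 48*y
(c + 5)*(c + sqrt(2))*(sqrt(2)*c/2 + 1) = sqrt(2)*c^3/2 + 2*c^2 + 5*sqrt(2)*c^2/2 + sqrt(2)*c + 10*c + 5*sqrt(2)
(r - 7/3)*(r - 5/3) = r^2 - 4*r + 35/9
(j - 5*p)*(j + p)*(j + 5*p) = j^3 + j^2*p - 25*j*p^2 - 25*p^3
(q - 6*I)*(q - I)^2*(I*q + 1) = I*q^4 + 9*q^3 - 21*I*q^2 - 19*q + 6*I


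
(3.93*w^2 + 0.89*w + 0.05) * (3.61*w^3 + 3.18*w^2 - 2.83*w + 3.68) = 14.1873*w^5 + 15.7103*w^4 - 8.1112*w^3 + 12.1027*w^2 + 3.1337*w + 0.184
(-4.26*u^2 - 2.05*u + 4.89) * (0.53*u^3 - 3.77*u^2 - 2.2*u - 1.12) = -2.2578*u^5 + 14.9737*u^4 + 19.6922*u^3 - 9.1541*u^2 - 8.462*u - 5.4768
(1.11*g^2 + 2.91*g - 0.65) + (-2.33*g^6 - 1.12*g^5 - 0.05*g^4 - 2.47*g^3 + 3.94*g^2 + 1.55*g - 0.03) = -2.33*g^6 - 1.12*g^5 - 0.05*g^4 - 2.47*g^3 + 5.05*g^2 + 4.46*g - 0.68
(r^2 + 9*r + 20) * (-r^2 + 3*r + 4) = -r^4 - 6*r^3 + 11*r^2 + 96*r + 80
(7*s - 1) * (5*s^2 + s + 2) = 35*s^3 + 2*s^2 + 13*s - 2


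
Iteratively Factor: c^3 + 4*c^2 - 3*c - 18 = (c + 3)*(c^2 + c - 6) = (c - 2)*(c + 3)*(c + 3)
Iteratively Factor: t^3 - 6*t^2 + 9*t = (t - 3)*(t^2 - 3*t) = t*(t - 3)*(t - 3)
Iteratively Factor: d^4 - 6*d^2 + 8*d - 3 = (d - 1)*(d^3 + d^2 - 5*d + 3) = (d - 1)^2*(d^2 + 2*d - 3) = (d - 1)^3*(d + 3)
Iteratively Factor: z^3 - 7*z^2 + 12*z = (z)*(z^2 - 7*z + 12) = z*(z - 4)*(z - 3)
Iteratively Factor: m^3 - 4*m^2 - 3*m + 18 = (m + 2)*(m^2 - 6*m + 9) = (m - 3)*(m + 2)*(m - 3)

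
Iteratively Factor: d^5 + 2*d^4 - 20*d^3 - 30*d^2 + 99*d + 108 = (d + 4)*(d^4 - 2*d^3 - 12*d^2 + 18*d + 27) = (d + 1)*(d + 4)*(d^3 - 3*d^2 - 9*d + 27) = (d - 3)*(d + 1)*(d + 4)*(d^2 - 9) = (d - 3)^2*(d + 1)*(d + 4)*(d + 3)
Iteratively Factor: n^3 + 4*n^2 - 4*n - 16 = (n + 4)*(n^2 - 4) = (n + 2)*(n + 4)*(n - 2)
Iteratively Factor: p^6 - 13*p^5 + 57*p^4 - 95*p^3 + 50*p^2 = (p - 2)*(p^5 - 11*p^4 + 35*p^3 - 25*p^2) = (p - 5)*(p - 2)*(p^4 - 6*p^3 + 5*p^2) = p*(p - 5)*(p - 2)*(p^3 - 6*p^2 + 5*p) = p*(p - 5)^2*(p - 2)*(p^2 - p) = p*(p - 5)^2*(p - 2)*(p - 1)*(p)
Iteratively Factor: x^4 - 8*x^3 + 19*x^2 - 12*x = (x - 1)*(x^3 - 7*x^2 + 12*x) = (x - 3)*(x - 1)*(x^2 - 4*x) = (x - 4)*(x - 3)*(x - 1)*(x)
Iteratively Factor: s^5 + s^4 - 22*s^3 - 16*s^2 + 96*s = (s + 4)*(s^4 - 3*s^3 - 10*s^2 + 24*s) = (s - 4)*(s + 4)*(s^3 + s^2 - 6*s) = s*(s - 4)*(s + 4)*(s^2 + s - 6) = s*(s - 4)*(s + 3)*(s + 4)*(s - 2)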